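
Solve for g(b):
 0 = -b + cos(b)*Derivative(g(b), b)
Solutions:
 g(b) = C1 + Integral(b/cos(b), b)


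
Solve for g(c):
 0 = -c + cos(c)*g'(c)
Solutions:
 g(c) = C1 + Integral(c/cos(c), c)


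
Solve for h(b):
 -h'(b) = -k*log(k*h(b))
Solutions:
 li(k*h(b))/k = C1 + b*k


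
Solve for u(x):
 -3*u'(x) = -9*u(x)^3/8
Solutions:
 u(x) = -2*sqrt(-1/(C1 + 3*x))
 u(x) = 2*sqrt(-1/(C1 + 3*x))


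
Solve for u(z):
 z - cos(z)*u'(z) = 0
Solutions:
 u(z) = C1 + Integral(z/cos(z), z)


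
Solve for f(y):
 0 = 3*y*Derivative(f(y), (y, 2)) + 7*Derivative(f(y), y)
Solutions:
 f(y) = C1 + C2/y^(4/3)


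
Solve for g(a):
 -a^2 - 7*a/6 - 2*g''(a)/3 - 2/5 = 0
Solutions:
 g(a) = C1 + C2*a - a^4/8 - 7*a^3/24 - 3*a^2/10


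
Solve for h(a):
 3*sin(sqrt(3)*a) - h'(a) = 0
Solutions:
 h(a) = C1 - sqrt(3)*cos(sqrt(3)*a)


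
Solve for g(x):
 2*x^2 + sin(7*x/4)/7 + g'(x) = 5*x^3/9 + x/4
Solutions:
 g(x) = C1 + 5*x^4/36 - 2*x^3/3 + x^2/8 + 4*cos(7*x/4)/49


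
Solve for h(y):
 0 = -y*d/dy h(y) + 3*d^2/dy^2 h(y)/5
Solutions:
 h(y) = C1 + C2*erfi(sqrt(30)*y/6)


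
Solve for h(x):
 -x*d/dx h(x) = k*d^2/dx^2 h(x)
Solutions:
 h(x) = C1 + C2*sqrt(k)*erf(sqrt(2)*x*sqrt(1/k)/2)


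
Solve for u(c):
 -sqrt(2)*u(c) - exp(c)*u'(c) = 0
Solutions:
 u(c) = C1*exp(sqrt(2)*exp(-c))


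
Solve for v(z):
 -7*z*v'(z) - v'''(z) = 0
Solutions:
 v(z) = C1 + Integral(C2*airyai(-7^(1/3)*z) + C3*airybi(-7^(1/3)*z), z)


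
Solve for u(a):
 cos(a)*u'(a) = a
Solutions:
 u(a) = C1 + Integral(a/cos(a), a)


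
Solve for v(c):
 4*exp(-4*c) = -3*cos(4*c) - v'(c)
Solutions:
 v(c) = C1 - 3*sin(4*c)/4 + exp(-4*c)


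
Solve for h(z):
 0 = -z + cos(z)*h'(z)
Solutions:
 h(z) = C1 + Integral(z/cos(z), z)


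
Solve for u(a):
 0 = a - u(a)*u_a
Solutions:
 u(a) = -sqrt(C1 + a^2)
 u(a) = sqrt(C1 + a^2)


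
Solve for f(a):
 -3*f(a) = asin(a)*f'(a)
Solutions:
 f(a) = C1*exp(-3*Integral(1/asin(a), a))


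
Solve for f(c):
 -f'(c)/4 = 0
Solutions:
 f(c) = C1


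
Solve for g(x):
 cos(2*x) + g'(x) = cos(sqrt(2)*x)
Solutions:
 g(x) = C1 - sin(2*x)/2 + sqrt(2)*sin(sqrt(2)*x)/2


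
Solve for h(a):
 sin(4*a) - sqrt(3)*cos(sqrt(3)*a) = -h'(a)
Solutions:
 h(a) = C1 + sin(sqrt(3)*a) + cos(4*a)/4


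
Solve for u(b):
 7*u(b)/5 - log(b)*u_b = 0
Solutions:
 u(b) = C1*exp(7*li(b)/5)


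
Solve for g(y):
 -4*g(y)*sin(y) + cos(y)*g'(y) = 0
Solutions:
 g(y) = C1/cos(y)^4


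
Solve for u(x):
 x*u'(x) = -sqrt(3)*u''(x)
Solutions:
 u(x) = C1 + C2*erf(sqrt(2)*3^(3/4)*x/6)


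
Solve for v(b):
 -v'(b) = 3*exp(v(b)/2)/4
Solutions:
 v(b) = 2*log(1/(C1 + 3*b)) + 6*log(2)


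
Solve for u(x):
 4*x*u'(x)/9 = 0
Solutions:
 u(x) = C1


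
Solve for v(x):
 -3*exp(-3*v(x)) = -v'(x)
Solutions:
 v(x) = log(C1 + 9*x)/3
 v(x) = log((-3^(1/3) - 3^(5/6)*I)*(C1 + 3*x)^(1/3)/2)
 v(x) = log((-3^(1/3) + 3^(5/6)*I)*(C1 + 3*x)^(1/3)/2)


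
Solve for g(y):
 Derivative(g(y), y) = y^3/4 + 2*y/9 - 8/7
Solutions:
 g(y) = C1 + y^4/16 + y^2/9 - 8*y/7


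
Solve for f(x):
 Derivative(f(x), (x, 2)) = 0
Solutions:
 f(x) = C1 + C2*x


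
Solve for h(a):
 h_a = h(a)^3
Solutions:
 h(a) = -sqrt(2)*sqrt(-1/(C1 + a))/2
 h(a) = sqrt(2)*sqrt(-1/(C1 + a))/2


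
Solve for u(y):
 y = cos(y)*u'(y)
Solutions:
 u(y) = C1 + Integral(y/cos(y), y)


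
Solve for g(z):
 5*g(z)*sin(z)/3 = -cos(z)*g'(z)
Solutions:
 g(z) = C1*cos(z)^(5/3)


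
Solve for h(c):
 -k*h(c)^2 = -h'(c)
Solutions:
 h(c) = -1/(C1 + c*k)


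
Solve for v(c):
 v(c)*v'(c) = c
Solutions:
 v(c) = -sqrt(C1 + c^2)
 v(c) = sqrt(C1 + c^2)


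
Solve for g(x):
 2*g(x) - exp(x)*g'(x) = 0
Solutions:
 g(x) = C1*exp(-2*exp(-x))


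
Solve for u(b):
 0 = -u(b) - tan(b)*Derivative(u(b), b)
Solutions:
 u(b) = C1/sin(b)


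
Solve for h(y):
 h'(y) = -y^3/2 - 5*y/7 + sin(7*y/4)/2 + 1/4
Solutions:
 h(y) = C1 - y^4/8 - 5*y^2/14 + y/4 - 2*cos(7*y/4)/7


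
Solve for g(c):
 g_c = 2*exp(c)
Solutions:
 g(c) = C1 + 2*exp(c)


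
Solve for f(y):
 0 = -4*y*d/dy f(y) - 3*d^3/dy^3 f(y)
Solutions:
 f(y) = C1 + Integral(C2*airyai(-6^(2/3)*y/3) + C3*airybi(-6^(2/3)*y/3), y)


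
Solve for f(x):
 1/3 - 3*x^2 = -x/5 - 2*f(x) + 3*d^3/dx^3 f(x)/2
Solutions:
 f(x) = C3*exp(6^(2/3)*x/3) + 3*x^2/2 - x/10 + (C1*sin(2^(2/3)*3^(1/6)*x/2) + C2*cos(2^(2/3)*3^(1/6)*x/2))*exp(-6^(2/3)*x/6) - 1/6


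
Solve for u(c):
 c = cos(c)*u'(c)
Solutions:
 u(c) = C1 + Integral(c/cos(c), c)


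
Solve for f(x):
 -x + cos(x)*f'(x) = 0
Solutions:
 f(x) = C1 + Integral(x/cos(x), x)


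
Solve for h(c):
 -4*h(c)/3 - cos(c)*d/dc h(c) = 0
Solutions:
 h(c) = C1*(sin(c) - 1)^(2/3)/(sin(c) + 1)^(2/3)


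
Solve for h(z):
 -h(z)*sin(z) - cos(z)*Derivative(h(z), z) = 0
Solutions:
 h(z) = C1*cos(z)


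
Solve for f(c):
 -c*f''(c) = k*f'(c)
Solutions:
 f(c) = C1 + c^(1 - re(k))*(C2*sin(log(c)*Abs(im(k))) + C3*cos(log(c)*im(k)))


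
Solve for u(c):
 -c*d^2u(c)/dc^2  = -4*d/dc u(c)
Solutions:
 u(c) = C1 + C2*c^5


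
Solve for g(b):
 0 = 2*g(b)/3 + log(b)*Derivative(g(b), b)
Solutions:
 g(b) = C1*exp(-2*li(b)/3)


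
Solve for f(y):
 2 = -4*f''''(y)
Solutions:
 f(y) = C1 + C2*y + C3*y^2 + C4*y^3 - y^4/48


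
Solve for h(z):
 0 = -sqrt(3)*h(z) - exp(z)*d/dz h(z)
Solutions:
 h(z) = C1*exp(sqrt(3)*exp(-z))


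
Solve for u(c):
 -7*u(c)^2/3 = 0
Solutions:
 u(c) = 0


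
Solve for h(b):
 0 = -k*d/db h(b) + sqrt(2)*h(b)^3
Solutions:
 h(b) = -sqrt(2)*sqrt(-k/(C1*k + sqrt(2)*b))/2
 h(b) = sqrt(2)*sqrt(-k/(C1*k + sqrt(2)*b))/2


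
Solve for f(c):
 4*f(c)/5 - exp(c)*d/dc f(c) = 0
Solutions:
 f(c) = C1*exp(-4*exp(-c)/5)


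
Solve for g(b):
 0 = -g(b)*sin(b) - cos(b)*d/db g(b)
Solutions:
 g(b) = C1*cos(b)


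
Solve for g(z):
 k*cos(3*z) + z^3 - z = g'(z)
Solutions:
 g(z) = C1 + k*sin(3*z)/3 + z^4/4 - z^2/2


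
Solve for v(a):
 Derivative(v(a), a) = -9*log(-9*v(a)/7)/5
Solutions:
 5*Integral(1/(log(-_y) - log(7) + 2*log(3)), (_y, v(a)))/9 = C1 - a


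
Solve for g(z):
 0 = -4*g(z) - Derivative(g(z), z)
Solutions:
 g(z) = C1*exp(-4*z)


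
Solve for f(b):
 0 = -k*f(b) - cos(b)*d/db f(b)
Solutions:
 f(b) = C1*exp(k*(log(sin(b) - 1) - log(sin(b) + 1))/2)


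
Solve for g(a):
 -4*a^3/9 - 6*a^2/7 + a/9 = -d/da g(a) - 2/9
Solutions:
 g(a) = C1 + a^4/9 + 2*a^3/7 - a^2/18 - 2*a/9


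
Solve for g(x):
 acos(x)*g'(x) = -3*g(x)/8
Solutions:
 g(x) = C1*exp(-3*Integral(1/acos(x), x)/8)


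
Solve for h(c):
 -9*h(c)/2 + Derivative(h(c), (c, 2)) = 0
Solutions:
 h(c) = C1*exp(-3*sqrt(2)*c/2) + C2*exp(3*sqrt(2)*c/2)


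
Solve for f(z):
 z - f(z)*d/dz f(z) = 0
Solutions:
 f(z) = -sqrt(C1 + z^2)
 f(z) = sqrt(C1 + z^2)


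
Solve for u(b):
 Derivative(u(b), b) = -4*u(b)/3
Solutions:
 u(b) = C1*exp(-4*b/3)


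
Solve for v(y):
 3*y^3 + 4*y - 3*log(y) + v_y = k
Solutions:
 v(y) = C1 + k*y - 3*y^4/4 - 2*y^2 + 3*y*log(y) - 3*y


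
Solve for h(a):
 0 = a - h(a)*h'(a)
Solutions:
 h(a) = -sqrt(C1 + a^2)
 h(a) = sqrt(C1 + a^2)


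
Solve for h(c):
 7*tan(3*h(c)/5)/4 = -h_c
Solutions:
 h(c) = -5*asin(C1*exp(-21*c/20))/3 + 5*pi/3
 h(c) = 5*asin(C1*exp(-21*c/20))/3


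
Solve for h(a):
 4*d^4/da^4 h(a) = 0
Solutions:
 h(a) = C1 + C2*a + C3*a^2 + C4*a^3


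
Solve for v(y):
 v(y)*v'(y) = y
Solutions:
 v(y) = -sqrt(C1 + y^2)
 v(y) = sqrt(C1 + y^2)


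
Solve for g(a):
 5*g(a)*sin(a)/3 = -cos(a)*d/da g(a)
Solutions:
 g(a) = C1*cos(a)^(5/3)


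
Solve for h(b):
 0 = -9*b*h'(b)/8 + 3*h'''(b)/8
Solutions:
 h(b) = C1 + Integral(C2*airyai(3^(1/3)*b) + C3*airybi(3^(1/3)*b), b)


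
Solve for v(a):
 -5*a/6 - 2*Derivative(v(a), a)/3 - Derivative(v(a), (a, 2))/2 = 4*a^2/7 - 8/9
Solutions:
 v(a) = C1 + C2*exp(-4*a/3) - 2*a^3/7 + a^2/56 + 439*a/336


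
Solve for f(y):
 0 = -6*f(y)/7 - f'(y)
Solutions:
 f(y) = C1*exp(-6*y/7)


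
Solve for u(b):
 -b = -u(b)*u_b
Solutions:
 u(b) = -sqrt(C1 + b^2)
 u(b) = sqrt(C1 + b^2)


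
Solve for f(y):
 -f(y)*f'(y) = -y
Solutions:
 f(y) = -sqrt(C1 + y^2)
 f(y) = sqrt(C1 + y^2)


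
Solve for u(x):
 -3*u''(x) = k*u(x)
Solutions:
 u(x) = C1*exp(-sqrt(3)*x*sqrt(-k)/3) + C2*exp(sqrt(3)*x*sqrt(-k)/3)


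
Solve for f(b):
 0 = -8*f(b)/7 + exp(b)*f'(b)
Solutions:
 f(b) = C1*exp(-8*exp(-b)/7)


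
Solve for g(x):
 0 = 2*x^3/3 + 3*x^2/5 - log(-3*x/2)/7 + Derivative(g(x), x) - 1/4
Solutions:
 g(x) = C1 - x^4/6 - x^3/5 + x*log(-x)/7 + x*(-4*log(2) + 3 + 4*log(3))/28


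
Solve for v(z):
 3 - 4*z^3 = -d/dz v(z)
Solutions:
 v(z) = C1 + z^4 - 3*z


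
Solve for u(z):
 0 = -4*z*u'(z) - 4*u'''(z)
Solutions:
 u(z) = C1 + Integral(C2*airyai(-z) + C3*airybi(-z), z)


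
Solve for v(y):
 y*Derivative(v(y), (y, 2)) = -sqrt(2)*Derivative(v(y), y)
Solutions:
 v(y) = C1 + C2*y^(1 - sqrt(2))


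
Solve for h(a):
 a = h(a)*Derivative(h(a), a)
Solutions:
 h(a) = -sqrt(C1 + a^2)
 h(a) = sqrt(C1 + a^2)


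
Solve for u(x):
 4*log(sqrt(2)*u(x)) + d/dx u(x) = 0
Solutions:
 Integral(1/(2*log(_y) + log(2)), (_y, u(x)))/2 = C1 - x


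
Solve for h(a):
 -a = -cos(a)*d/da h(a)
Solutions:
 h(a) = C1 + Integral(a/cos(a), a)


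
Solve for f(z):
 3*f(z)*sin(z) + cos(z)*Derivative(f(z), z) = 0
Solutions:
 f(z) = C1*cos(z)^3


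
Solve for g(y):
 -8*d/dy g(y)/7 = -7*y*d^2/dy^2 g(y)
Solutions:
 g(y) = C1 + C2*y^(57/49)


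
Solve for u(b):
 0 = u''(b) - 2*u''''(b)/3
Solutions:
 u(b) = C1 + C2*b + C3*exp(-sqrt(6)*b/2) + C4*exp(sqrt(6)*b/2)


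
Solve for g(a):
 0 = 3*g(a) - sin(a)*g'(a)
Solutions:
 g(a) = C1*(cos(a) - 1)^(3/2)/(cos(a) + 1)^(3/2)


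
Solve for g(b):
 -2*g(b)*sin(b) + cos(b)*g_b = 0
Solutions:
 g(b) = C1/cos(b)^2


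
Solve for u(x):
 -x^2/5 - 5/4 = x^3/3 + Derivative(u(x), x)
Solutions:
 u(x) = C1 - x^4/12 - x^3/15 - 5*x/4


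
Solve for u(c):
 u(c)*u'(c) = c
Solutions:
 u(c) = -sqrt(C1 + c^2)
 u(c) = sqrt(C1 + c^2)


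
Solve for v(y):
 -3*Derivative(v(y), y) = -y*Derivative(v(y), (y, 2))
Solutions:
 v(y) = C1 + C2*y^4


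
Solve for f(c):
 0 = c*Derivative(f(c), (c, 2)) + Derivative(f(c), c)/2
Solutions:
 f(c) = C1 + C2*sqrt(c)


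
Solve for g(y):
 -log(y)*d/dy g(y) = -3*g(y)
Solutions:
 g(y) = C1*exp(3*li(y))


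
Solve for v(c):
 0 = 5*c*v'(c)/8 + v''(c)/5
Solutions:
 v(c) = C1 + C2*erf(5*c/4)


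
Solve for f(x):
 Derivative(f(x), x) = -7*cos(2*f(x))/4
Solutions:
 f(x) = -asin((C1 + exp(7*x))/(C1 - exp(7*x)))/2 + pi/2
 f(x) = asin((C1 + exp(7*x))/(C1 - exp(7*x)))/2


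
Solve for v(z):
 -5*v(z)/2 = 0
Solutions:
 v(z) = 0


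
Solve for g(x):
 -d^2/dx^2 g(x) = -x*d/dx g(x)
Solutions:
 g(x) = C1 + C2*erfi(sqrt(2)*x/2)


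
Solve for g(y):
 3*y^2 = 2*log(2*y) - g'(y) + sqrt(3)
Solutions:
 g(y) = C1 - y^3 + 2*y*log(y) - 2*y + y*log(4) + sqrt(3)*y


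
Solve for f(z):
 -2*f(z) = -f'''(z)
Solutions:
 f(z) = C3*exp(2^(1/3)*z) + (C1*sin(2^(1/3)*sqrt(3)*z/2) + C2*cos(2^(1/3)*sqrt(3)*z/2))*exp(-2^(1/3)*z/2)


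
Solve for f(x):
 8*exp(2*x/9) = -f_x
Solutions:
 f(x) = C1 - 36*exp(2*x/9)


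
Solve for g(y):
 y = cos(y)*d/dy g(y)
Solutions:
 g(y) = C1 + Integral(y/cos(y), y)


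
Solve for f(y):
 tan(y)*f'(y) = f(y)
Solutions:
 f(y) = C1*sin(y)


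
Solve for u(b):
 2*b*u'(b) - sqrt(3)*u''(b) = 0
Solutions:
 u(b) = C1 + C2*erfi(3^(3/4)*b/3)


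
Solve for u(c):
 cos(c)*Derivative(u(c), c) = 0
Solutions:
 u(c) = C1


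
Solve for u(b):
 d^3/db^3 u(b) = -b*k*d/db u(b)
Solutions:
 u(b) = C1 + Integral(C2*airyai(b*(-k)^(1/3)) + C3*airybi(b*(-k)^(1/3)), b)


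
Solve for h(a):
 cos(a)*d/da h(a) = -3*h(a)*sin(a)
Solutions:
 h(a) = C1*cos(a)^3


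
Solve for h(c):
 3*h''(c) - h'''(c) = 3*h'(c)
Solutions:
 h(c) = C1 + (C2*sin(sqrt(3)*c/2) + C3*cos(sqrt(3)*c/2))*exp(3*c/2)


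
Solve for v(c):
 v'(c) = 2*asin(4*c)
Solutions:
 v(c) = C1 + 2*c*asin(4*c) + sqrt(1 - 16*c^2)/2


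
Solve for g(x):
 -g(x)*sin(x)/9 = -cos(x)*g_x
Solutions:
 g(x) = C1/cos(x)^(1/9)


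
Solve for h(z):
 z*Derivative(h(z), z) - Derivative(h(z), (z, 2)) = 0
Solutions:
 h(z) = C1 + C2*erfi(sqrt(2)*z/2)


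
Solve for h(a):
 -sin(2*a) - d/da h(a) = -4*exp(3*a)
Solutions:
 h(a) = C1 + 4*exp(3*a)/3 + cos(2*a)/2


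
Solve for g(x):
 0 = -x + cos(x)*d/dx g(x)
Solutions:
 g(x) = C1 + Integral(x/cos(x), x)


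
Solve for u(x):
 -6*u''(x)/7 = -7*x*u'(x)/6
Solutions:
 u(x) = C1 + C2*erfi(7*sqrt(2)*x/12)


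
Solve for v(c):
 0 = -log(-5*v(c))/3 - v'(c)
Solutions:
 3*Integral(1/(log(-_y) + log(5)), (_y, v(c))) = C1 - c


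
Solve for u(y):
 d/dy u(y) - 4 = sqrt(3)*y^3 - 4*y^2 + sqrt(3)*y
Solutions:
 u(y) = C1 + sqrt(3)*y^4/4 - 4*y^3/3 + sqrt(3)*y^2/2 + 4*y


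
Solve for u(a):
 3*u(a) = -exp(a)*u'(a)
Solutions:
 u(a) = C1*exp(3*exp(-a))


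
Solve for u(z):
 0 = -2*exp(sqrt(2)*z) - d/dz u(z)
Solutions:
 u(z) = C1 - sqrt(2)*exp(sqrt(2)*z)


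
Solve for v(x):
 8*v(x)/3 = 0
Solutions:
 v(x) = 0


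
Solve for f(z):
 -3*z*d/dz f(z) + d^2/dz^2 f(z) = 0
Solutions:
 f(z) = C1 + C2*erfi(sqrt(6)*z/2)


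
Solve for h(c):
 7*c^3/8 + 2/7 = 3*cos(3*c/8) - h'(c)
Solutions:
 h(c) = C1 - 7*c^4/32 - 2*c/7 + 8*sin(3*c/8)


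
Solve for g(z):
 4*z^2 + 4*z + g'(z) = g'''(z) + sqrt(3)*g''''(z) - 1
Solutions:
 g(z) = C1 + C2*exp(-z*(2*18^(1/3)/(9*sqrt(231) + 79*sqrt(3))^(1/3) + 4*sqrt(3) + 12^(1/3)*(9*sqrt(231) + 79*sqrt(3))^(1/3))/36)*sin(2^(1/3)*3^(1/6)*z*(-2^(1/3)*3^(2/3)*(9*sqrt(231) + 79*sqrt(3))^(1/3) + 6/(9*sqrt(231) + 79*sqrt(3))^(1/3))/36) + C3*exp(-z*(2*18^(1/3)/(9*sqrt(231) + 79*sqrt(3))^(1/3) + 4*sqrt(3) + 12^(1/3)*(9*sqrt(231) + 79*sqrt(3))^(1/3))/36)*cos(2^(1/3)*3^(1/6)*z*(-2^(1/3)*3^(2/3)*(9*sqrt(231) + 79*sqrt(3))^(1/3) + 6/(9*sqrt(231) + 79*sqrt(3))^(1/3))/36) + C4*exp(z*(-2*sqrt(3) + 2*18^(1/3)/(9*sqrt(231) + 79*sqrt(3))^(1/3) + 12^(1/3)*(9*sqrt(231) + 79*sqrt(3))^(1/3))/18) - 4*z^3/3 - 2*z^2 - 9*z


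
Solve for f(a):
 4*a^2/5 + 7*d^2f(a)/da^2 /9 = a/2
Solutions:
 f(a) = C1 + C2*a - 3*a^4/35 + 3*a^3/28


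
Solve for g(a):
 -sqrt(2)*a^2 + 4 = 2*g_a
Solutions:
 g(a) = C1 - sqrt(2)*a^3/6 + 2*a


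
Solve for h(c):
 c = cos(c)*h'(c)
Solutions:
 h(c) = C1 + Integral(c/cos(c), c)


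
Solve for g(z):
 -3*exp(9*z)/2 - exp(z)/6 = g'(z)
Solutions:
 g(z) = C1 - exp(9*z)/6 - exp(z)/6


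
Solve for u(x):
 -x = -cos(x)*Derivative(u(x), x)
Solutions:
 u(x) = C1 + Integral(x/cos(x), x)


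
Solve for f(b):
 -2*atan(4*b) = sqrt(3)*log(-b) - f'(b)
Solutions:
 f(b) = C1 + sqrt(3)*b*(log(-b) - 1) + 2*b*atan(4*b) - log(16*b^2 + 1)/4


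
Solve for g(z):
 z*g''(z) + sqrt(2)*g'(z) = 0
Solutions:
 g(z) = C1 + C2*z^(1 - sqrt(2))


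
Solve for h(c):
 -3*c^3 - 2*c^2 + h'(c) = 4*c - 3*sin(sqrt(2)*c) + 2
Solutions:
 h(c) = C1 + 3*c^4/4 + 2*c^3/3 + 2*c^2 + 2*c + 3*sqrt(2)*cos(sqrt(2)*c)/2


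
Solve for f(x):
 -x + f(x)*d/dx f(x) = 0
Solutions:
 f(x) = -sqrt(C1 + x^2)
 f(x) = sqrt(C1 + x^2)


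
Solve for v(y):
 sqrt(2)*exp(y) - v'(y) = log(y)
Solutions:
 v(y) = C1 - y*log(y) + y + sqrt(2)*exp(y)


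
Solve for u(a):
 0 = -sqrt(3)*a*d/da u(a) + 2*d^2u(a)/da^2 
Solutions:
 u(a) = C1 + C2*erfi(3^(1/4)*a/2)


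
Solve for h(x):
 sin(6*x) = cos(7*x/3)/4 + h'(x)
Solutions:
 h(x) = C1 - 3*sin(7*x/3)/28 - cos(6*x)/6


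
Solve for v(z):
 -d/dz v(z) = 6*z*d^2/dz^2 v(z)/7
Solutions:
 v(z) = C1 + C2/z^(1/6)


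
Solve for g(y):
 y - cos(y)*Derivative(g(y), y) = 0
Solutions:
 g(y) = C1 + Integral(y/cos(y), y)


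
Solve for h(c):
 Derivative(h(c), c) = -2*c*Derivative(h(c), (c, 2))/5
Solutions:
 h(c) = C1 + C2/c^(3/2)


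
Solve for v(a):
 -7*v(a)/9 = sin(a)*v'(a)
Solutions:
 v(a) = C1*(cos(a) + 1)^(7/18)/(cos(a) - 1)^(7/18)


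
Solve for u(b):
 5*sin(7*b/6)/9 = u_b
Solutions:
 u(b) = C1 - 10*cos(7*b/6)/21


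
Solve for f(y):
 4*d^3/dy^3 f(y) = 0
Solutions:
 f(y) = C1 + C2*y + C3*y^2


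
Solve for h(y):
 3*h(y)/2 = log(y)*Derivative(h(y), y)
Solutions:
 h(y) = C1*exp(3*li(y)/2)


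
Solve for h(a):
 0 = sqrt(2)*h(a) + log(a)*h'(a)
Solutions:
 h(a) = C1*exp(-sqrt(2)*li(a))


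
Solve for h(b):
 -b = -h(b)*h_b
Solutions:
 h(b) = -sqrt(C1 + b^2)
 h(b) = sqrt(C1 + b^2)


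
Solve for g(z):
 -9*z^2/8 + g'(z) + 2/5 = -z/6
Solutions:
 g(z) = C1 + 3*z^3/8 - z^2/12 - 2*z/5


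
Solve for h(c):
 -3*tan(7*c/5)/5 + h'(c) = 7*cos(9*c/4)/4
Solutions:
 h(c) = C1 - 3*log(cos(7*c/5))/7 + 7*sin(9*c/4)/9


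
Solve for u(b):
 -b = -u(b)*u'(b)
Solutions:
 u(b) = -sqrt(C1 + b^2)
 u(b) = sqrt(C1 + b^2)


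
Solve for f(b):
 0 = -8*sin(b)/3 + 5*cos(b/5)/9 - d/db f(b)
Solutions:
 f(b) = C1 + 25*sin(b/5)/9 + 8*cos(b)/3


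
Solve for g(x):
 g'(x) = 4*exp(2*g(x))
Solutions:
 g(x) = log(-sqrt(-1/(C1 + 4*x))) - log(2)/2
 g(x) = log(-1/(C1 + 4*x))/2 - log(2)/2


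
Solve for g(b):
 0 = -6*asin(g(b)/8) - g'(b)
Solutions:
 Integral(1/asin(_y/8), (_y, g(b))) = C1 - 6*b


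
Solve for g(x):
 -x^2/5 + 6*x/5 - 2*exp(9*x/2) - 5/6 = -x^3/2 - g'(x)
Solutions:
 g(x) = C1 - x^4/8 + x^3/15 - 3*x^2/5 + 5*x/6 + 4*exp(9*x/2)/9


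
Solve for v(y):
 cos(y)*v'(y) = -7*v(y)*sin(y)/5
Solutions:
 v(y) = C1*cos(y)^(7/5)


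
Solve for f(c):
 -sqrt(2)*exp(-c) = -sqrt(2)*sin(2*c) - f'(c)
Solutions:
 f(c) = C1 + sqrt(2)*cos(2*c)/2 - sqrt(2)*exp(-c)


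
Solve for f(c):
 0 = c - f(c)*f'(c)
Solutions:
 f(c) = -sqrt(C1 + c^2)
 f(c) = sqrt(C1 + c^2)


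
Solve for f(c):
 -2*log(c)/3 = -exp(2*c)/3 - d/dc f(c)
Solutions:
 f(c) = C1 + 2*c*log(c)/3 - 2*c/3 - exp(2*c)/6


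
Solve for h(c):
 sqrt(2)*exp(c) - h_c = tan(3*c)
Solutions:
 h(c) = C1 + sqrt(2)*exp(c) + log(cos(3*c))/3


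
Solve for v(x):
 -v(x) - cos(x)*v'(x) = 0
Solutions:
 v(x) = C1*sqrt(sin(x) - 1)/sqrt(sin(x) + 1)


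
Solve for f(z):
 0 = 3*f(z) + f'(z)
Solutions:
 f(z) = C1*exp(-3*z)


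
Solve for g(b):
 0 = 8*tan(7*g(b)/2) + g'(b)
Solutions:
 g(b) = -2*asin(C1*exp(-28*b))/7 + 2*pi/7
 g(b) = 2*asin(C1*exp(-28*b))/7


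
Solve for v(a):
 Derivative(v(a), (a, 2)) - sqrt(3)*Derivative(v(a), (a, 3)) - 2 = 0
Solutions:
 v(a) = C1 + C2*a + C3*exp(sqrt(3)*a/3) + a^2


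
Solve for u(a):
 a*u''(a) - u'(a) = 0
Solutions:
 u(a) = C1 + C2*a^2


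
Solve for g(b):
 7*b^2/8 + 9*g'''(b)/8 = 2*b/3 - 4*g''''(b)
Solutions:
 g(b) = C1 + C2*b + C3*b^2 + C4*exp(-9*b/32) - 7*b^5/540 + 62*b^4/243 - 7936*b^3/2187


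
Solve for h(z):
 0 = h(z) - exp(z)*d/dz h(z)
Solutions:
 h(z) = C1*exp(-exp(-z))


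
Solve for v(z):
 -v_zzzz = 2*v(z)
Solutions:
 v(z) = (C1*sin(2^(3/4)*z/2) + C2*cos(2^(3/4)*z/2))*exp(-2^(3/4)*z/2) + (C3*sin(2^(3/4)*z/2) + C4*cos(2^(3/4)*z/2))*exp(2^(3/4)*z/2)


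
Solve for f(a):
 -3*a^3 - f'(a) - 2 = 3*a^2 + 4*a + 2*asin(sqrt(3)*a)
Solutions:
 f(a) = C1 - 3*a^4/4 - a^3 - 2*a^2 - 2*a*asin(sqrt(3)*a) - 2*a - 2*sqrt(3)*sqrt(1 - 3*a^2)/3


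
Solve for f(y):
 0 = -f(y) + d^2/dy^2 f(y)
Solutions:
 f(y) = C1*exp(-y) + C2*exp(y)


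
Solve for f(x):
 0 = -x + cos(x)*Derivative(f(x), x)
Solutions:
 f(x) = C1 + Integral(x/cos(x), x)


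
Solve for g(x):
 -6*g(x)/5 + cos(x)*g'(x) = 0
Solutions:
 g(x) = C1*(sin(x) + 1)^(3/5)/(sin(x) - 1)^(3/5)


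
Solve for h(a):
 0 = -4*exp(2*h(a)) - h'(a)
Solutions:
 h(a) = log(-sqrt(-1/(C1 - 4*a))) - log(2)/2
 h(a) = log(-1/(C1 - 4*a))/2 - log(2)/2


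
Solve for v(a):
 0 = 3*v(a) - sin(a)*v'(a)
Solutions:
 v(a) = C1*(cos(a) - 1)^(3/2)/(cos(a) + 1)^(3/2)


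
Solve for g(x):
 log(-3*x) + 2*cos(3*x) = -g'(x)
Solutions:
 g(x) = C1 - x*log(-x) - x*log(3) + x - 2*sin(3*x)/3


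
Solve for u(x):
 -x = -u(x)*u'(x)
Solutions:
 u(x) = -sqrt(C1 + x^2)
 u(x) = sqrt(C1 + x^2)


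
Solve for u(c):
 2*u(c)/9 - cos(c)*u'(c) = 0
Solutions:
 u(c) = C1*(sin(c) + 1)^(1/9)/(sin(c) - 1)^(1/9)


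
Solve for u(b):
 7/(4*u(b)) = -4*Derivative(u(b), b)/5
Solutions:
 u(b) = -sqrt(C1 - 70*b)/4
 u(b) = sqrt(C1 - 70*b)/4


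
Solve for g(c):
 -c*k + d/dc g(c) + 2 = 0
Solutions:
 g(c) = C1 + c^2*k/2 - 2*c


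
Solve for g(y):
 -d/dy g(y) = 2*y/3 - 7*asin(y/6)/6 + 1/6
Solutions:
 g(y) = C1 - y^2/3 + 7*y*asin(y/6)/6 - y/6 + 7*sqrt(36 - y^2)/6


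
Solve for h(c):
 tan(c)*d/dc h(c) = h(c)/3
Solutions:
 h(c) = C1*sin(c)^(1/3)


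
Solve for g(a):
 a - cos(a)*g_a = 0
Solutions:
 g(a) = C1 + Integral(a/cos(a), a)


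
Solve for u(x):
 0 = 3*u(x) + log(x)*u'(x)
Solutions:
 u(x) = C1*exp(-3*li(x))


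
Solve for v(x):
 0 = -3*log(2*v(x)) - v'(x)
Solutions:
 Integral(1/(log(_y) + log(2)), (_y, v(x)))/3 = C1 - x


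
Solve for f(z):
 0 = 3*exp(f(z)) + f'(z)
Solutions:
 f(z) = log(1/(C1 + 3*z))


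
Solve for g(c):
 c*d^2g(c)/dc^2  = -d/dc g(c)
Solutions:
 g(c) = C1 + C2*log(c)


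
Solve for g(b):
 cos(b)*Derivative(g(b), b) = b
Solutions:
 g(b) = C1 + Integral(b/cos(b), b)


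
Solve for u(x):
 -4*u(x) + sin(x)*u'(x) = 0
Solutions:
 u(x) = C1*(cos(x)^2 - 2*cos(x) + 1)/(cos(x)^2 + 2*cos(x) + 1)


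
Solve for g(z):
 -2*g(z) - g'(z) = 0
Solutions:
 g(z) = C1*exp(-2*z)


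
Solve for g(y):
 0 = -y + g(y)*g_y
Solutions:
 g(y) = -sqrt(C1 + y^2)
 g(y) = sqrt(C1 + y^2)


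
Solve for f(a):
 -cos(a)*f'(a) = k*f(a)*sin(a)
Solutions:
 f(a) = C1*exp(k*log(cos(a)))


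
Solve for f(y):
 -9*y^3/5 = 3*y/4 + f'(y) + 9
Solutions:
 f(y) = C1 - 9*y^4/20 - 3*y^2/8 - 9*y


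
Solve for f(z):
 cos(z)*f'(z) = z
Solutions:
 f(z) = C1 + Integral(z/cos(z), z)


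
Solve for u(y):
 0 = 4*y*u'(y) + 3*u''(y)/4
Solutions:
 u(y) = C1 + C2*erf(2*sqrt(6)*y/3)


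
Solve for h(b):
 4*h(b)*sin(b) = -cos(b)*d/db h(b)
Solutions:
 h(b) = C1*cos(b)^4


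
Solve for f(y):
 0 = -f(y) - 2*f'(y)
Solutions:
 f(y) = C1*exp(-y/2)


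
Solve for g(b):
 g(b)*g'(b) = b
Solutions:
 g(b) = -sqrt(C1 + b^2)
 g(b) = sqrt(C1 + b^2)


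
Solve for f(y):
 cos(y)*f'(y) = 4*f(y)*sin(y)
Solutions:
 f(y) = C1/cos(y)^4


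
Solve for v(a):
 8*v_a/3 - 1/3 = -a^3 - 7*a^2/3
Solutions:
 v(a) = C1 - 3*a^4/32 - 7*a^3/24 + a/8


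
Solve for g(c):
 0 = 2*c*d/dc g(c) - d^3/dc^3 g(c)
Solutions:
 g(c) = C1 + Integral(C2*airyai(2^(1/3)*c) + C3*airybi(2^(1/3)*c), c)


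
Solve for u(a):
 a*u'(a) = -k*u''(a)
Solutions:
 u(a) = C1 + C2*sqrt(k)*erf(sqrt(2)*a*sqrt(1/k)/2)


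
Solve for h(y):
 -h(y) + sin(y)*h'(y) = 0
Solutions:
 h(y) = C1*sqrt(cos(y) - 1)/sqrt(cos(y) + 1)


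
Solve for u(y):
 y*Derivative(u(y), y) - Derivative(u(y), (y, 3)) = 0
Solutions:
 u(y) = C1 + Integral(C2*airyai(y) + C3*airybi(y), y)


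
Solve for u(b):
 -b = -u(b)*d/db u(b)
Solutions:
 u(b) = -sqrt(C1 + b^2)
 u(b) = sqrt(C1 + b^2)


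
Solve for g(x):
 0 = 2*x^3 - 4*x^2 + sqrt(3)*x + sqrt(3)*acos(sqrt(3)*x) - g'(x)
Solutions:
 g(x) = C1 + x^4/2 - 4*x^3/3 + sqrt(3)*x^2/2 + sqrt(3)*(x*acos(sqrt(3)*x) - sqrt(3)*sqrt(1 - 3*x^2)/3)


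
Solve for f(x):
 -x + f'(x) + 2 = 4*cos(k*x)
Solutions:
 f(x) = C1 + x^2/2 - 2*x + 4*sin(k*x)/k


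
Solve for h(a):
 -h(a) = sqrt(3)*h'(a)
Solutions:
 h(a) = C1*exp(-sqrt(3)*a/3)


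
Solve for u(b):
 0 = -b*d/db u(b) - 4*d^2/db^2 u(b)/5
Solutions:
 u(b) = C1 + C2*erf(sqrt(10)*b/4)


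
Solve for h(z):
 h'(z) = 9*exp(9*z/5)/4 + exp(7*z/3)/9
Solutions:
 h(z) = C1 + 5*exp(9*z/5)/4 + exp(7*z/3)/21


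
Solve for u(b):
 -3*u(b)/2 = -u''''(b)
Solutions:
 u(b) = C1*exp(-2^(3/4)*3^(1/4)*b/2) + C2*exp(2^(3/4)*3^(1/4)*b/2) + C3*sin(2^(3/4)*3^(1/4)*b/2) + C4*cos(2^(3/4)*3^(1/4)*b/2)


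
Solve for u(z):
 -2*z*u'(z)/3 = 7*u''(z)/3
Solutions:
 u(z) = C1 + C2*erf(sqrt(7)*z/7)


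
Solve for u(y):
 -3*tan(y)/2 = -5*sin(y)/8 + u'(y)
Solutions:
 u(y) = C1 + 3*log(cos(y))/2 - 5*cos(y)/8


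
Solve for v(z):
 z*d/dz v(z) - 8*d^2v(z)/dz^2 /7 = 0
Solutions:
 v(z) = C1 + C2*erfi(sqrt(7)*z/4)


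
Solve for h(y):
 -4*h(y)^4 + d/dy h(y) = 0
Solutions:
 h(y) = (-1/(C1 + 12*y))^(1/3)
 h(y) = (-1/(C1 + 4*y))^(1/3)*(-3^(2/3) - 3*3^(1/6)*I)/6
 h(y) = (-1/(C1 + 4*y))^(1/3)*(-3^(2/3) + 3*3^(1/6)*I)/6


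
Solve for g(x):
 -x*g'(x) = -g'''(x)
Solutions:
 g(x) = C1 + Integral(C2*airyai(x) + C3*airybi(x), x)


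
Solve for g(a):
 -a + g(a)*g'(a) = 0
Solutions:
 g(a) = -sqrt(C1 + a^2)
 g(a) = sqrt(C1 + a^2)


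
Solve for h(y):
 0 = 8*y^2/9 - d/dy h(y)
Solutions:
 h(y) = C1 + 8*y^3/27


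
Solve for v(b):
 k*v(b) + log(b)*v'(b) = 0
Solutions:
 v(b) = C1*exp(-k*li(b))


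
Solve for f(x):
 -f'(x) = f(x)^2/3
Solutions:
 f(x) = 3/(C1 + x)


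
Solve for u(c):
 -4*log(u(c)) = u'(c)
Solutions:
 li(u(c)) = C1 - 4*c


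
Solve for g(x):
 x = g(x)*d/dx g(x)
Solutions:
 g(x) = -sqrt(C1 + x^2)
 g(x) = sqrt(C1 + x^2)


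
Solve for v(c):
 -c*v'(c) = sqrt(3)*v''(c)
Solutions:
 v(c) = C1 + C2*erf(sqrt(2)*3^(3/4)*c/6)


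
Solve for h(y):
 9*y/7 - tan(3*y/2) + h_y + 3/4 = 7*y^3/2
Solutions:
 h(y) = C1 + 7*y^4/8 - 9*y^2/14 - 3*y/4 - 2*log(cos(3*y/2))/3


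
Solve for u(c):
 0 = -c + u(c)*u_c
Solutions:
 u(c) = -sqrt(C1 + c^2)
 u(c) = sqrt(C1 + c^2)


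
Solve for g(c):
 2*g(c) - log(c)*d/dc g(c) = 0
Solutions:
 g(c) = C1*exp(2*li(c))


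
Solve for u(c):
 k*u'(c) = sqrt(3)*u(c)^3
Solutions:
 u(c) = -sqrt(2)*sqrt(-k/(C1*k + sqrt(3)*c))/2
 u(c) = sqrt(2)*sqrt(-k/(C1*k + sqrt(3)*c))/2


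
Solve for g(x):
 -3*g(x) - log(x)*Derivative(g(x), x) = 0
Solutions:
 g(x) = C1*exp(-3*li(x))


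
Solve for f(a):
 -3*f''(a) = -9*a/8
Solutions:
 f(a) = C1 + C2*a + a^3/16


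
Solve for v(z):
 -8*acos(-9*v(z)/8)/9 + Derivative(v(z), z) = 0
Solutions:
 Integral(1/acos(-9*_y/8), (_y, v(z))) = C1 + 8*z/9


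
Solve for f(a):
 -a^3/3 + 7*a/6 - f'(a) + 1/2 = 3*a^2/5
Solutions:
 f(a) = C1 - a^4/12 - a^3/5 + 7*a^2/12 + a/2


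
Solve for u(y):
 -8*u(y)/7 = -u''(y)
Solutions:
 u(y) = C1*exp(-2*sqrt(14)*y/7) + C2*exp(2*sqrt(14)*y/7)


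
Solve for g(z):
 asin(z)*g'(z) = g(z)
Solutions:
 g(z) = C1*exp(Integral(1/asin(z), z))


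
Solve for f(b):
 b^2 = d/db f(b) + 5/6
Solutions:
 f(b) = C1 + b^3/3 - 5*b/6


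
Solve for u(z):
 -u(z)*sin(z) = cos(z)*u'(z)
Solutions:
 u(z) = C1*cos(z)


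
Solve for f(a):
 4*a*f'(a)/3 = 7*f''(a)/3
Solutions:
 f(a) = C1 + C2*erfi(sqrt(14)*a/7)


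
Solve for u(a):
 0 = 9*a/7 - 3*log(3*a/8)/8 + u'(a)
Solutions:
 u(a) = C1 - 9*a^2/14 + 3*a*log(a)/8 - 9*a*log(2)/8 - 3*a/8 + 3*a*log(3)/8


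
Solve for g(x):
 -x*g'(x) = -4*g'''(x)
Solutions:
 g(x) = C1 + Integral(C2*airyai(2^(1/3)*x/2) + C3*airybi(2^(1/3)*x/2), x)


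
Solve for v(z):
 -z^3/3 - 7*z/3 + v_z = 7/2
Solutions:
 v(z) = C1 + z^4/12 + 7*z^2/6 + 7*z/2


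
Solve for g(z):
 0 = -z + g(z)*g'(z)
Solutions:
 g(z) = -sqrt(C1 + z^2)
 g(z) = sqrt(C1 + z^2)


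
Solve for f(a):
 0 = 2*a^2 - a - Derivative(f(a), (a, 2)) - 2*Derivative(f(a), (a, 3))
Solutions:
 f(a) = C1 + C2*a + C3*exp(-a/2) + a^4/6 - 3*a^3/2 + 9*a^2


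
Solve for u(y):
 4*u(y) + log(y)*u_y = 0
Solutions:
 u(y) = C1*exp(-4*li(y))


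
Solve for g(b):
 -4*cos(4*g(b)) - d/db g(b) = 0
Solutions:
 g(b) = -asin((C1 + exp(32*b))/(C1 - exp(32*b)))/4 + pi/4
 g(b) = asin((C1 + exp(32*b))/(C1 - exp(32*b)))/4


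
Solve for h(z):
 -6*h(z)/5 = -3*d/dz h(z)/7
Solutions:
 h(z) = C1*exp(14*z/5)


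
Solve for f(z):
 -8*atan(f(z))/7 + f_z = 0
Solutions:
 Integral(1/atan(_y), (_y, f(z))) = C1 + 8*z/7


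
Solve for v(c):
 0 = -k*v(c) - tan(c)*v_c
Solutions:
 v(c) = C1*exp(-k*log(sin(c)))


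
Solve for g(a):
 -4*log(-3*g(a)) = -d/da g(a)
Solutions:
 -Integral(1/(log(-_y) + log(3)), (_y, g(a)))/4 = C1 - a


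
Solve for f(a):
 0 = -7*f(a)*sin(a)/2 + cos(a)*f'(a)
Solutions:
 f(a) = C1/cos(a)^(7/2)


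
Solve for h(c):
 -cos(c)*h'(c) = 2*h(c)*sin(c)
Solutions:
 h(c) = C1*cos(c)^2


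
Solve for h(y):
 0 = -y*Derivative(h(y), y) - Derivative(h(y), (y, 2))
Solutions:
 h(y) = C1 + C2*erf(sqrt(2)*y/2)


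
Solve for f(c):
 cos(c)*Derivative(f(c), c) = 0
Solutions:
 f(c) = C1


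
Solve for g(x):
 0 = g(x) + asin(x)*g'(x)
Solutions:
 g(x) = C1*exp(-Integral(1/asin(x), x))


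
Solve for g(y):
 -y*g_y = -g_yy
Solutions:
 g(y) = C1 + C2*erfi(sqrt(2)*y/2)


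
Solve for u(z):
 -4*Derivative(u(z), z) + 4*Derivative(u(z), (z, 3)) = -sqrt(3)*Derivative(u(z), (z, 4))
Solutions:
 u(z) = C1 + C2*exp(-z*(8*6^(2/3)/(9*sqrt(51) + 49*sqrt(3))^(1/3) + 6^(1/3)*(9*sqrt(51) + 49*sqrt(3))^(1/3) + 8*sqrt(3))/18)*sin(2^(1/3)*3^(1/6)*z*(-3^(2/3)*(9*sqrt(51) + 49*sqrt(3))^(1/3) + 24*2^(1/3)/(9*sqrt(51) + 49*sqrt(3))^(1/3))/18) + C3*exp(-z*(8*6^(2/3)/(9*sqrt(51) + 49*sqrt(3))^(1/3) + 6^(1/3)*(9*sqrt(51) + 49*sqrt(3))^(1/3) + 8*sqrt(3))/18)*cos(2^(1/3)*3^(1/6)*z*(-3^(2/3)*(9*sqrt(51) + 49*sqrt(3))^(1/3) + 24*2^(1/3)/(9*sqrt(51) + 49*sqrt(3))^(1/3))/18) + C4*exp(z*(-4*sqrt(3) + 8*6^(2/3)/(9*sqrt(51) + 49*sqrt(3))^(1/3) + 6^(1/3)*(9*sqrt(51) + 49*sqrt(3))^(1/3))/9)


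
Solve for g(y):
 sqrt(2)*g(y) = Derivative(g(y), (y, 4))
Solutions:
 g(y) = C1*exp(-2^(1/8)*y) + C2*exp(2^(1/8)*y) + C3*sin(2^(1/8)*y) + C4*cos(2^(1/8)*y)


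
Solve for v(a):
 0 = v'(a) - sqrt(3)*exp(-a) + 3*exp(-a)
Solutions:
 v(a) = C1 - sqrt(3)*exp(-a) + 3*exp(-a)


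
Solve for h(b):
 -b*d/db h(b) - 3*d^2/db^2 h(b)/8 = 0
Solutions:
 h(b) = C1 + C2*erf(2*sqrt(3)*b/3)


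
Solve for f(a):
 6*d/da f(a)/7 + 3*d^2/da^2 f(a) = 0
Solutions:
 f(a) = C1 + C2*exp(-2*a/7)


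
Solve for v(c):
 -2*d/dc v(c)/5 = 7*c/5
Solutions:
 v(c) = C1 - 7*c^2/4


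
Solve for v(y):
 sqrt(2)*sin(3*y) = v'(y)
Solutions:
 v(y) = C1 - sqrt(2)*cos(3*y)/3


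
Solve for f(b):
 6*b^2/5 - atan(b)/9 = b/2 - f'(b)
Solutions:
 f(b) = C1 - 2*b^3/5 + b^2/4 + b*atan(b)/9 - log(b^2 + 1)/18


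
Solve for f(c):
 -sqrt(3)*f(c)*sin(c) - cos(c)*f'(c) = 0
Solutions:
 f(c) = C1*cos(c)^(sqrt(3))


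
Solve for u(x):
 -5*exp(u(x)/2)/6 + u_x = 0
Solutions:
 u(x) = 2*log(-1/(C1 + 5*x)) + 2*log(12)


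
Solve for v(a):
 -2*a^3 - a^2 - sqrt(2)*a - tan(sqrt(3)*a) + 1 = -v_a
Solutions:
 v(a) = C1 + a^4/2 + a^3/3 + sqrt(2)*a^2/2 - a - sqrt(3)*log(cos(sqrt(3)*a))/3


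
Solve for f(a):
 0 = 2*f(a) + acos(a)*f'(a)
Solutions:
 f(a) = C1*exp(-2*Integral(1/acos(a), a))


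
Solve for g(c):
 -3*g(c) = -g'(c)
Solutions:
 g(c) = C1*exp(3*c)


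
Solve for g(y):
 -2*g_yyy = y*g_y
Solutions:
 g(y) = C1 + Integral(C2*airyai(-2^(2/3)*y/2) + C3*airybi(-2^(2/3)*y/2), y)


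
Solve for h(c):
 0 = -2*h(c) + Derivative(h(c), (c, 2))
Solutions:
 h(c) = C1*exp(-sqrt(2)*c) + C2*exp(sqrt(2)*c)


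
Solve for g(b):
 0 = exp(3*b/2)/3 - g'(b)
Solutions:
 g(b) = C1 + 2*exp(3*b/2)/9


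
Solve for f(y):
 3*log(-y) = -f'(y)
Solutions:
 f(y) = C1 - 3*y*log(-y) + 3*y


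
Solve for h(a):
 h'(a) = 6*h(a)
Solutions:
 h(a) = C1*exp(6*a)


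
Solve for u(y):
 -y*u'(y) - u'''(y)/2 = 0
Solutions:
 u(y) = C1 + Integral(C2*airyai(-2^(1/3)*y) + C3*airybi(-2^(1/3)*y), y)


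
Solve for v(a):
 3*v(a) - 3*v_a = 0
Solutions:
 v(a) = C1*exp(a)


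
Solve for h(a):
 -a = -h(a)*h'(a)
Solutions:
 h(a) = -sqrt(C1 + a^2)
 h(a) = sqrt(C1 + a^2)


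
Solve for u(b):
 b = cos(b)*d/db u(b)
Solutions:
 u(b) = C1 + Integral(b/cos(b), b)


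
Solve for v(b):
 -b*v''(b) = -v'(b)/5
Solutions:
 v(b) = C1 + C2*b^(6/5)


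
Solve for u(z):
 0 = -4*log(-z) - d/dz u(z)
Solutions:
 u(z) = C1 - 4*z*log(-z) + 4*z


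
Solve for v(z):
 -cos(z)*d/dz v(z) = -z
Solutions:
 v(z) = C1 + Integral(z/cos(z), z)


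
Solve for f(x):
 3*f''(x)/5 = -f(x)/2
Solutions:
 f(x) = C1*sin(sqrt(30)*x/6) + C2*cos(sqrt(30)*x/6)


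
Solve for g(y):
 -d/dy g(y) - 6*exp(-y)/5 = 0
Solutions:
 g(y) = C1 + 6*exp(-y)/5


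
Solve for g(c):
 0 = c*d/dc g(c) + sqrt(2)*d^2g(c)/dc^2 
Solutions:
 g(c) = C1 + C2*erf(2^(1/4)*c/2)


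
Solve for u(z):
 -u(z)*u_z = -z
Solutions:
 u(z) = -sqrt(C1 + z^2)
 u(z) = sqrt(C1 + z^2)


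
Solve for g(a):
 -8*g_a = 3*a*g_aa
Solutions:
 g(a) = C1 + C2/a^(5/3)


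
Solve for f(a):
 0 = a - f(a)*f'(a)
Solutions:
 f(a) = -sqrt(C1 + a^2)
 f(a) = sqrt(C1 + a^2)


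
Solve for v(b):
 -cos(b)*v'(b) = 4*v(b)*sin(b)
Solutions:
 v(b) = C1*cos(b)^4


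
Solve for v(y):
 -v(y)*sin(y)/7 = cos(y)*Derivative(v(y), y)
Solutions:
 v(y) = C1*cos(y)^(1/7)


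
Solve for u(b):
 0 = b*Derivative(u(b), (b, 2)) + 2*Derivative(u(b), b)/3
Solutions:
 u(b) = C1 + C2*b^(1/3)


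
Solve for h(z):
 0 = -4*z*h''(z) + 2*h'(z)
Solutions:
 h(z) = C1 + C2*z^(3/2)


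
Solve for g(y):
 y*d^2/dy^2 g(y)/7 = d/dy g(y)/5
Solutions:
 g(y) = C1 + C2*y^(12/5)


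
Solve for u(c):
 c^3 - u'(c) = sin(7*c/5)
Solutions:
 u(c) = C1 + c^4/4 + 5*cos(7*c/5)/7


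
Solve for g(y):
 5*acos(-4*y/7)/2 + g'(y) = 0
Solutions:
 g(y) = C1 - 5*y*acos(-4*y/7)/2 - 5*sqrt(49 - 16*y^2)/8


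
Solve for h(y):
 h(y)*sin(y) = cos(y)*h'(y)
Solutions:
 h(y) = C1/cos(y)


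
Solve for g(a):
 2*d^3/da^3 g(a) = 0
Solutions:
 g(a) = C1 + C2*a + C3*a^2


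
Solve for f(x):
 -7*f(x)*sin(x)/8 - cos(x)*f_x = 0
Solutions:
 f(x) = C1*cos(x)^(7/8)


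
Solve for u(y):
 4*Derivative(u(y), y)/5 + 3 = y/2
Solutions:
 u(y) = C1 + 5*y^2/16 - 15*y/4


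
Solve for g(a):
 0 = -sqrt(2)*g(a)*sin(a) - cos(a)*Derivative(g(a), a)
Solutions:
 g(a) = C1*cos(a)^(sqrt(2))


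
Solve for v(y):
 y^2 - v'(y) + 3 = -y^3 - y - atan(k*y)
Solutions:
 v(y) = C1 + y^4/4 + y^3/3 + y^2/2 + 3*y + Piecewise((y*atan(k*y) - log(k^2*y^2 + 1)/(2*k), Ne(k, 0)), (0, True))


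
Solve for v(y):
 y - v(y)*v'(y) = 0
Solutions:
 v(y) = -sqrt(C1 + y^2)
 v(y) = sqrt(C1 + y^2)


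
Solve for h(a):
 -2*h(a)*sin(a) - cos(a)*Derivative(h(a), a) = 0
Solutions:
 h(a) = C1*cos(a)^2


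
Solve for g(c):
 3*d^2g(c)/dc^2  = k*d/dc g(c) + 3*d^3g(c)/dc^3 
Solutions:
 g(c) = C1 + C2*exp(c*(-sqrt(3)*sqrt(3 - 4*k) + 3)/6) + C3*exp(c*(sqrt(3)*sqrt(3 - 4*k) + 3)/6)


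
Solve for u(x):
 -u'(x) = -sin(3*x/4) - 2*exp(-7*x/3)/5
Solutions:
 u(x) = C1 - 4*cos(3*x/4)/3 - 6*exp(-7*x/3)/35


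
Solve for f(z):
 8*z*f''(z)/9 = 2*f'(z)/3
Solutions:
 f(z) = C1 + C2*z^(7/4)


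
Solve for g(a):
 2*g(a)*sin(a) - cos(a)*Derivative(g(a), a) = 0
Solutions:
 g(a) = C1/cos(a)^2


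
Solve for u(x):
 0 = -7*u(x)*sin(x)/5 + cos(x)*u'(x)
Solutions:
 u(x) = C1/cos(x)^(7/5)


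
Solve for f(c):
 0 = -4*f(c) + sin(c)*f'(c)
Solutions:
 f(c) = C1*(cos(c)^2 - 2*cos(c) + 1)/(cos(c)^2 + 2*cos(c) + 1)


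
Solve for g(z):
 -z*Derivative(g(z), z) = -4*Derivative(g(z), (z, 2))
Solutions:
 g(z) = C1 + C2*erfi(sqrt(2)*z/4)


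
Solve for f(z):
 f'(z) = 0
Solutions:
 f(z) = C1


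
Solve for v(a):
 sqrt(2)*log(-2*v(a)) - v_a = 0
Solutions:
 -sqrt(2)*Integral(1/(log(-_y) + log(2)), (_y, v(a)))/2 = C1 - a


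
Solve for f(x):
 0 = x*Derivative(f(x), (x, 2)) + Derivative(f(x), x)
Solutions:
 f(x) = C1 + C2*log(x)


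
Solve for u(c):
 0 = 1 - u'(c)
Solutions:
 u(c) = C1 + c


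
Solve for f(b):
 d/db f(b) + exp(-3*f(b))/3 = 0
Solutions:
 f(b) = log(C1 - b)/3
 f(b) = log((-1 - sqrt(3)*I)*(C1 - b)^(1/3)/2)
 f(b) = log((-1 + sqrt(3)*I)*(C1 - b)^(1/3)/2)


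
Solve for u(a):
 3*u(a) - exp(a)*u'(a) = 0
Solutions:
 u(a) = C1*exp(-3*exp(-a))


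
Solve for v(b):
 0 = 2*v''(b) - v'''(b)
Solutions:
 v(b) = C1 + C2*b + C3*exp(2*b)


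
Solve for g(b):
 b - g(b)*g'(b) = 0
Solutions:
 g(b) = -sqrt(C1 + b^2)
 g(b) = sqrt(C1 + b^2)


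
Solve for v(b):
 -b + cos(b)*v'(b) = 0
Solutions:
 v(b) = C1 + Integral(b/cos(b), b)


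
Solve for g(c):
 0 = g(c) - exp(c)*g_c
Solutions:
 g(c) = C1*exp(-exp(-c))


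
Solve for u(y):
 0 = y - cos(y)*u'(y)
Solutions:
 u(y) = C1 + Integral(y/cos(y), y)


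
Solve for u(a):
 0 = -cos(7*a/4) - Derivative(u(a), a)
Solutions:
 u(a) = C1 - 4*sin(7*a/4)/7


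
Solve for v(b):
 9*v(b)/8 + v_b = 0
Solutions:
 v(b) = C1*exp(-9*b/8)


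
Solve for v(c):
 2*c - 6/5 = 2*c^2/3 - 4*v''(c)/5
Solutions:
 v(c) = C1 + C2*c + 5*c^4/72 - 5*c^3/12 + 3*c^2/4


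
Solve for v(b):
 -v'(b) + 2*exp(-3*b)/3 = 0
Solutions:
 v(b) = C1 - 2*exp(-3*b)/9


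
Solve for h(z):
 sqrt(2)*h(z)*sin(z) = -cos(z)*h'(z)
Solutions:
 h(z) = C1*cos(z)^(sqrt(2))


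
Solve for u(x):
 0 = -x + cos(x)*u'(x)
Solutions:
 u(x) = C1 + Integral(x/cos(x), x)


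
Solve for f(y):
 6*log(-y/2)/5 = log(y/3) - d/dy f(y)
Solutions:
 f(y) = C1 - y*log(y)/5 + y*(-log(3) + 1/5 + 6*log(2)/5 - 6*I*pi/5)


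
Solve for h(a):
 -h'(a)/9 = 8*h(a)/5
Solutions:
 h(a) = C1*exp(-72*a/5)


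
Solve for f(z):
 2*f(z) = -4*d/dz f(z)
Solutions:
 f(z) = C1*exp(-z/2)


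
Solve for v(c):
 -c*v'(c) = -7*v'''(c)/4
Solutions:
 v(c) = C1 + Integral(C2*airyai(14^(2/3)*c/7) + C3*airybi(14^(2/3)*c/7), c)


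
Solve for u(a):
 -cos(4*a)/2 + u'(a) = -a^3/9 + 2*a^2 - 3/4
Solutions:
 u(a) = C1 - a^4/36 + 2*a^3/3 - 3*a/4 + sin(4*a)/8


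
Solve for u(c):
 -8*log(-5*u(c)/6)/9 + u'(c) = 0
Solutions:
 -9*Integral(1/(log(-_y) - log(6) + log(5)), (_y, u(c)))/8 = C1 - c


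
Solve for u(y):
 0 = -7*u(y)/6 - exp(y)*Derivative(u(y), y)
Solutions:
 u(y) = C1*exp(7*exp(-y)/6)


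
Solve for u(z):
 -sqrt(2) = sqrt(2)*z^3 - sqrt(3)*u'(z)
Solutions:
 u(z) = C1 + sqrt(6)*z^4/12 + sqrt(6)*z/3


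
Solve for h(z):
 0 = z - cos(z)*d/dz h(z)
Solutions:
 h(z) = C1 + Integral(z/cos(z), z)


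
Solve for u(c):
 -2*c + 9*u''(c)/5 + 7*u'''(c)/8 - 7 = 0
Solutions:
 u(c) = C1 + C2*c + C3*exp(-72*c/35) + 5*c^3/27 + 1085*c^2/648


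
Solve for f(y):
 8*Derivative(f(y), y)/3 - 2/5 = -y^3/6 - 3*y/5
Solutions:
 f(y) = C1 - y^4/64 - 9*y^2/80 + 3*y/20


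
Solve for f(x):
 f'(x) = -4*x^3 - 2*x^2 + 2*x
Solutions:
 f(x) = C1 - x^4 - 2*x^3/3 + x^2


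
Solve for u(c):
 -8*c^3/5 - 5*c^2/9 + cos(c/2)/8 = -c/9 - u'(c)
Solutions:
 u(c) = C1 + 2*c^4/5 + 5*c^3/27 - c^2/18 - sin(c/2)/4


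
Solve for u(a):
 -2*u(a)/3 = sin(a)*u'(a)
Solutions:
 u(a) = C1*(cos(a) + 1)^(1/3)/(cos(a) - 1)^(1/3)


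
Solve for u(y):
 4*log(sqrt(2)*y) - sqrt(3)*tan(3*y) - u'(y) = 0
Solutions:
 u(y) = C1 + 4*y*log(y) - 4*y + 2*y*log(2) + sqrt(3)*log(cos(3*y))/3


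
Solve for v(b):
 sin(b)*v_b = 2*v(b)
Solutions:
 v(b) = C1*(cos(b) - 1)/(cos(b) + 1)


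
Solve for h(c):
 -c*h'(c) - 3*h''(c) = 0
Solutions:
 h(c) = C1 + C2*erf(sqrt(6)*c/6)


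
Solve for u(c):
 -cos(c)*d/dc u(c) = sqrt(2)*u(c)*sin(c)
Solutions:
 u(c) = C1*cos(c)^(sqrt(2))


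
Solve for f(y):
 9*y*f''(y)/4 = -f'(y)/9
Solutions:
 f(y) = C1 + C2*y^(77/81)


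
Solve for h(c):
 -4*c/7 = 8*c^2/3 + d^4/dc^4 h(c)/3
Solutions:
 h(c) = C1 + C2*c + C3*c^2 + C4*c^3 - c^6/45 - c^5/70


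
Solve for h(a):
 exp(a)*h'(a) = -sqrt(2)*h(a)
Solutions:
 h(a) = C1*exp(sqrt(2)*exp(-a))
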